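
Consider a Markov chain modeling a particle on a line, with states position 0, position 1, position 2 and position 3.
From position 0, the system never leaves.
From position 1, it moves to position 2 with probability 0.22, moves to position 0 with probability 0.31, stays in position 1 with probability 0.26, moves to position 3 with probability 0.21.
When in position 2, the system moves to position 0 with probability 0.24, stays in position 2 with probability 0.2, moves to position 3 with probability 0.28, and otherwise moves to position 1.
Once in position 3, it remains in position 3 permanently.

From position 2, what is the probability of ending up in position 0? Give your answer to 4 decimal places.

Let h(s) be the probability of absorption at position 0 starting from transient state s. Then h(position 0) = 1 and h(position 3) = 0. By first-step analysis:
h(position 1) = 0.31·1 + 0.26·h(position 1) + 0.22·h(position 2) + 0.21·0
h(position 2) = 0.24·1 + 0.28·h(position 1) + 0.2·h(position 2) + 0.28·0
Solving: h(position 1) = 0.5671, h(position 2) = 0.4985.
Starting from position 2, the probability is 0.4985.

0.4985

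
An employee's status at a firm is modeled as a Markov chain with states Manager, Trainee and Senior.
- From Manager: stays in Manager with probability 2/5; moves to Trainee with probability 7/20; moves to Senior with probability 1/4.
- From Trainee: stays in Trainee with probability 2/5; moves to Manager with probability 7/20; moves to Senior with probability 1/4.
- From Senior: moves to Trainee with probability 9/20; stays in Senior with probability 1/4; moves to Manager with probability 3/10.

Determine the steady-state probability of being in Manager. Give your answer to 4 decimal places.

0.3553

Let the stationary distribution be π with π = πP and π_1 + π_2 + π_3 = 1.
π_1 = 0.4·π_1 + 0.35·π_2 + 0.3·π_3
π_2 = 0.35·π_1 + 0.4·π_2 + 0.45·π_3
Solving with the normalization constraint gives π = (0.3553, 0.3947, 0.2500).
So the stationary probability of Manager is 0.3553.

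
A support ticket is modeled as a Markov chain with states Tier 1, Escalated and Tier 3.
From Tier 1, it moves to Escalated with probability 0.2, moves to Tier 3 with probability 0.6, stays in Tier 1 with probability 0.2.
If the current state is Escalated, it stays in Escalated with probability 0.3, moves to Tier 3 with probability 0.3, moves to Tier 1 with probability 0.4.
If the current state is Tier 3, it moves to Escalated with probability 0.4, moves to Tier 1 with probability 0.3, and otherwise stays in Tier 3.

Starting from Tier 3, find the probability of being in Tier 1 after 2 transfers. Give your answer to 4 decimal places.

Sum over the intermediate state after 1 transfer:
P = P(Tier 3→Tier 1)·P(Tier 1→Tier 1) + P(Tier 3→Escalated)·P(Escalated→Tier 1) + P(Tier 3→Tier 3)·P(Tier 3→Tier 1)
  = 0.3×0.2 + 0.4×0.4 + 0.3×0.3
  = 0.0600 + 0.1600 + 0.0900 = 0.3100

0.3100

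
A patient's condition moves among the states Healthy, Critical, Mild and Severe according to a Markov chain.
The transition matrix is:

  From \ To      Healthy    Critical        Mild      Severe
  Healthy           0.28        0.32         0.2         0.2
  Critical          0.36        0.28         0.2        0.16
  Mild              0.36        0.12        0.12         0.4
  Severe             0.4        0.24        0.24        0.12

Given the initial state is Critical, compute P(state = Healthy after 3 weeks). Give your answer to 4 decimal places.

0.3416

Propagate the distribution vector 3 weeks from Critical.
After 0 weeks: (0.0000, 1.0000, 0.0000, 0.0000)
After 1 week: (0.3600, 0.2800, 0.2000, 0.1600)
After 2 weeks: (0.3376, 0.2560, 0.1904, 0.2160)
After 3 weeks: (0.3416, 0.2544, 0.1934, 0.2106)
P(in Healthy after 3 weeks) = 0.3416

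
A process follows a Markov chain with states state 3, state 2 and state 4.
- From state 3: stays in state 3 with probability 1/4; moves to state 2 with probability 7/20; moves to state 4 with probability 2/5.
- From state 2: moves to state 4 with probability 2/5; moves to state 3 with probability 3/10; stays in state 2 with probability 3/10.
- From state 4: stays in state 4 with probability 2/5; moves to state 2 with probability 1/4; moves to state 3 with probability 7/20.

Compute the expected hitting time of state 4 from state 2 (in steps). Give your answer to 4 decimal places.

2.5000

Let t(s) be the expected number of steps to first reach state 4 from state s, with t(state 4) = 0. Conditioning on the first step:
t(state 3) = 1 + 0.25·t(state 3) + 0.35·t(state 2)
t(state 2) = 1 + 0.3·t(state 3) + 0.3·t(state 2)
Solving: t(state 3) = 2.5000, t(state 2) = 2.5000.
Expected steps from state 2 to state 4: 2.5000.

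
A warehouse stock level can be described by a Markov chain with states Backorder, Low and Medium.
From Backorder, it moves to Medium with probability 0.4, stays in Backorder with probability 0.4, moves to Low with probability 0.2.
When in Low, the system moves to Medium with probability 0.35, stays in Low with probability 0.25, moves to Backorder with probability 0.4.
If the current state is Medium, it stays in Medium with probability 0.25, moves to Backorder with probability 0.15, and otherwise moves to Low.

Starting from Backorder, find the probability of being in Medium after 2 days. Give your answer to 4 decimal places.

0.3300

Sum over the intermediate state after 1 day:
P = P(Backorder→Backorder)·P(Backorder→Medium) + P(Backorder→Low)·P(Low→Medium) + P(Backorder→Medium)·P(Medium→Medium)
  = 0.4×0.4 + 0.2×0.35 + 0.4×0.25
  = 0.1600 + 0.0700 + 0.1000 = 0.3300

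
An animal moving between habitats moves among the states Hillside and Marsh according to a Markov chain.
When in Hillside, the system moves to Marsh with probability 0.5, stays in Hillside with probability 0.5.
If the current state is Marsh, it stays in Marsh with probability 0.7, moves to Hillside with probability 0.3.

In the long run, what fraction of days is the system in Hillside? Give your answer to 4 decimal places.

0.3750

Let the stationary distribution be π with π = πP and π_1 + π_2 = 1.
π_1 = 0.5·π_1 + 0.3·π_2
Solving with the normalization constraint gives π = (0.3750, 0.6250).
So the stationary probability of Hillside is 0.3750.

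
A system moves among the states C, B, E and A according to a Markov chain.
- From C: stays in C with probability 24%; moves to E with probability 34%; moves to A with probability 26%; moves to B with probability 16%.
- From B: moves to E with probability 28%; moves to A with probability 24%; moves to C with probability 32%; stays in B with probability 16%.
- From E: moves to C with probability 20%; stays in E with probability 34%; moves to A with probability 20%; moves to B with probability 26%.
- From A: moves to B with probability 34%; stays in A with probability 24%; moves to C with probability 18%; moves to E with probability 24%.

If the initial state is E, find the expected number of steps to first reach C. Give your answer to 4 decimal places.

Let t(s) be the expected number of steps to first reach C from state s, with t(C) = 0. Conditioning on the first step:
t(B) = 1 + 0.16·t(B) + 0.28·t(E) + 0.24·t(A)
t(E) = 1 + 0.26·t(B) + 0.34·t(E) + 0.2·t(A)
t(A) = 1 + 0.34·t(B) + 0.24·t(E) + 0.24·t(A)
Solving: t(B) = 3.9458, t(E) = 4.4268, t(A) = 4.4789.
Expected steps from E to C: 4.4268.

4.4268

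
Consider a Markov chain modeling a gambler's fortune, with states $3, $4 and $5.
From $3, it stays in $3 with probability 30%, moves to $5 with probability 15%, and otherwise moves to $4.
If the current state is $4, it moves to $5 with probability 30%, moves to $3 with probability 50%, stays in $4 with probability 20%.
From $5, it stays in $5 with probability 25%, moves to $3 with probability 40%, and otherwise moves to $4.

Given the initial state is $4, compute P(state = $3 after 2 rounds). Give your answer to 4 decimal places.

Sum over the intermediate state after 1 round:
P = P($4→$3)·P($3→$3) + P($4→$4)·P($4→$3) + P($4→$5)·P($5→$3)
  = 0.5×0.3 + 0.2×0.5 + 0.3×0.4
  = 0.1500 + 0.1000 + 0.1200 = 0.3700

0.3700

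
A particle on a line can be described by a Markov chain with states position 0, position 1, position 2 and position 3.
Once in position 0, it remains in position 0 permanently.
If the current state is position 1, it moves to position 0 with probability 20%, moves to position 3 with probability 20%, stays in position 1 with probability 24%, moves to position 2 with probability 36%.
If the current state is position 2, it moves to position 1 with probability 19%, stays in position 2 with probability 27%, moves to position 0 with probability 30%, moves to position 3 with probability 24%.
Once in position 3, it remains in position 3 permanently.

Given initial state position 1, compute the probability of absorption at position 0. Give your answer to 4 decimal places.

0.5222

Let h(s) be the probability of absorption at position 0 starting from transient state s. Then h(position 0) = 1 and h(position 3) = 0. By first-step analysis:
h(position 1) = 0.2·1 + 0.24·h(position 1) + 0.36·h(position 2) + 0.2·0
h(position 2) = 0.3·1 + 0.19·h(position 1) + 0.27·h(position 2) + 0.24·0
Solving: h(position 1) = 0.5222, h(position 2) = 0.5469.
Starting from position 1, the probability is 0.5222.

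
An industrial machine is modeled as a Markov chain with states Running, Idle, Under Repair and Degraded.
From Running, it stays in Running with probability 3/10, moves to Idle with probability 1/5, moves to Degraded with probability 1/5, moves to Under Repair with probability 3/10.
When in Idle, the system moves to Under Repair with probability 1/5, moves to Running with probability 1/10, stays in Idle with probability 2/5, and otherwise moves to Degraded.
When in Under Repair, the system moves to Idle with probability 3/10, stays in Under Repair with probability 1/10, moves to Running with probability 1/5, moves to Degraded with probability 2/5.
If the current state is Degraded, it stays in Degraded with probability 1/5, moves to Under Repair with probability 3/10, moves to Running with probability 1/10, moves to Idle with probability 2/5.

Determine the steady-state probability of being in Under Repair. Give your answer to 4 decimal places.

0.2211

Let the stationary distribution be π with π = πP and π_1 + π_2 + π_3 + π_4 = 1.
π_1 = 0.3·π_1 + 0.1·π_2 + 0.2·π_3 + 0.1·π_4
π_2 = 0.2·π_1 + 0.4·π_2 + 0.3·π_3 + 0.4·π_4
π_3 = 0.3·π_1 + 0.2·π_2 + 0.1·π_3 + 0.3·π_4
Solving with the normalization constraint gives π = (0.1526, 0.3474, 0.2211, 0.2789).
So the stationary probability of Under Repair is 0.2211.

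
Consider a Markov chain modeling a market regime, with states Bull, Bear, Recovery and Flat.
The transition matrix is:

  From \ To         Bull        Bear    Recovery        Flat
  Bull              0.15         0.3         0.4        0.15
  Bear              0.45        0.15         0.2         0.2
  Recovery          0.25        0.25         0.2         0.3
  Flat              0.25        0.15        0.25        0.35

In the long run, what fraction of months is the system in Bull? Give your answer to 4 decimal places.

0.2667

Let the stationary distribution be π with π = πP and π_1 + π_2 + π_3 + π_4 = 1.
π_1 = 0.15·π_1 + 0.45·π_2 + 0.25·π_3 + 0.25·π_4
π_2 = 0.3·π_1 + 0.15·π_2 + 0.25·π_3 + 0.15·π_4
π_3 = 0.4·π_1 + 0.2·π_2 + 0.2·π_3 + 0.25·π_4
Solving with the normalization constraint gives π = (0.2667, 0.2166, 0.2659, 0.2509).
So the stationary probability of Bull is 0.2667.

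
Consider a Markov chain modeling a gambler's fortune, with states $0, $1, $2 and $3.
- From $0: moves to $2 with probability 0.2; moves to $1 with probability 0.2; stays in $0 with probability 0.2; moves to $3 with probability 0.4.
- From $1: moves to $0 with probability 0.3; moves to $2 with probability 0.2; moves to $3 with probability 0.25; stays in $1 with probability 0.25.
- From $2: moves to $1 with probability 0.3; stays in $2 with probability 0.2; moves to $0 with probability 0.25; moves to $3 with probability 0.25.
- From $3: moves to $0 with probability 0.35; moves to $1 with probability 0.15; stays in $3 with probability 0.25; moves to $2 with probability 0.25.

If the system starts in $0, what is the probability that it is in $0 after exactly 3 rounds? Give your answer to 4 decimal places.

0.2740

Propagate the distribution vector 3 rounds from $0.
After 0 rounds: (1.0000, 0.0000, 0.0000, 0.0000)
After 1 round: (0.2000, 0.2000, 0.2000, 0.4000)
After 2 rounds: (0.2900, 0.2100, 0.2200, 0.2800)
After 3 rounds: (0.2740, 0.2185, 0.2140, 0.2935)
P(in $0 after 3 rounds) = 0.2740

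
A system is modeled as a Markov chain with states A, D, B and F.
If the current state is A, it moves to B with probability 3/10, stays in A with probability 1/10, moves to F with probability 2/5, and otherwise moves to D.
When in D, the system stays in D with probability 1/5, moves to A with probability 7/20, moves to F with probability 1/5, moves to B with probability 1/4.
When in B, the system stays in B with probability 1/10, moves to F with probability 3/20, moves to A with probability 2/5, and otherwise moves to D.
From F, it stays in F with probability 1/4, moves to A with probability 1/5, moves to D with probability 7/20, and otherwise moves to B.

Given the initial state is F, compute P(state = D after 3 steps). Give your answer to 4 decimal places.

0.2690

Propagate the distribution vector 3 steps from F.
After 0 steps: (0.0000, 0.0000, 0.0000, 1.0000)
After 1 step: (0.2000, 0.3500, 0.2000, 0.2500)
After 2 steps: (0.2725, 0.2675, 0.2175, 0.2425)
After 3 steps: (0.2564, 0.2690, 0.2189, 0.2558)
P(in D after 3 steps) = 0.2690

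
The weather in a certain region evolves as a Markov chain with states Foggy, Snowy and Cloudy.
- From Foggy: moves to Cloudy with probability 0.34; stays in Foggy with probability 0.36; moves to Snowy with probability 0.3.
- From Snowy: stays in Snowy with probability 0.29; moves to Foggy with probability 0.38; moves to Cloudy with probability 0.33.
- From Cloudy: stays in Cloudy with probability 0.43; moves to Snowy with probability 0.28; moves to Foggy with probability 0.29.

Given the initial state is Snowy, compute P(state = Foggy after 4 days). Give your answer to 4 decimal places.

Propagate the distribution vector 4 days from Snowy.
After 0 days: (0.0000, 1.0000, 0.0000)
After 1 day: (0.3800, 0.2900, 0.3300)
After 2 days: (0.3427, 0.2905, 0.3668)
After 3 days: (0.3401, 0.2898, 0.3701)
After 4 days: (0.3399, 0.2897, 0.3704)
P(in Foggy after 4 days) = 0.3399

0.3399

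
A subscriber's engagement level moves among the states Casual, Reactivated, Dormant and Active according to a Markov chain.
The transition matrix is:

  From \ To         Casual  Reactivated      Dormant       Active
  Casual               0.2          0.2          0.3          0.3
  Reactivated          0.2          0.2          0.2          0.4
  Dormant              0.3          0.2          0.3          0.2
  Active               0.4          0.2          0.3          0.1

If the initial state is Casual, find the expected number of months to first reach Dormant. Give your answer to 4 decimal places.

Let t(s) be the expected number of months to first reach Dormant from state s, with t(Dormant) = 0. Conditioning on the first month:
t(Casual) = 1 + 0.2·t(Casual) + 0.2·t(Reactivated) + 0.3·t(Active)
t(Reactivated) = 1 + 0.2·t(Casual) + 0.2·t(Reactivated) + 0.4·t(Active)
t(Active) = 1 + 0.4·t(Casual) + 0.2·t(Reactivated) + 0.1·t(Active)
Solving: t(Casual) = 3.5714, t(Reactivated) = 3.9286, t(Active) = 3.5714.
Expected months from Casual to Dormant: 3.5714.

3.5714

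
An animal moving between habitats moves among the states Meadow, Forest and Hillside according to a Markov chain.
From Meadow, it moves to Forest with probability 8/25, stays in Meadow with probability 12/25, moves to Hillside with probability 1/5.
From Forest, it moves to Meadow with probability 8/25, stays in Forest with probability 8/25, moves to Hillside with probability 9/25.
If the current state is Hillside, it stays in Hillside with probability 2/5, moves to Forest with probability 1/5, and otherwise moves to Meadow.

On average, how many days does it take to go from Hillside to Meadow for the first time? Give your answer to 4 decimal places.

2.6190

Let t(s) be the expected number of days to first reach Meadow from state s, with t(Meadow) = 0. Conditioning on the first day:
t(Forest) = 1 + 0.32·t(Forest) + 0.36·t(Hillside)
t(Hillside) = 1 + 0.2·t(Forest) + 0.4·t(Hillside)
Solving: t(Forest) = 2.8571, t(Hillside) = 2.6190.
Expected days from Hillside to Meadow: 2.6190.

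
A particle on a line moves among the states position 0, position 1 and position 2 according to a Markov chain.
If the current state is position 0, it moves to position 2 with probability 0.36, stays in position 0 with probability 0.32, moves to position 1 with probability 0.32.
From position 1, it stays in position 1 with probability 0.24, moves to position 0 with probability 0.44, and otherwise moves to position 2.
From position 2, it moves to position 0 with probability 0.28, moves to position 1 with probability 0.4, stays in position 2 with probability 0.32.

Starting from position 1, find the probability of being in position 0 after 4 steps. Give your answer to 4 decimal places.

0.3452

Propagate the distribution vector 4 steps from position 1.
After 0 steps: (0.0000, 1.0000, 0.0000)
After 1 step: (0.4400, 0.2400, 0.3200)
After 2 steps: (0.3360, 0.3264, 0.3376)
After 3 steps: (0.3457, 0.3209, 0.3334)
After 4 steps: (0.3452, 0.3210, 0.3338)
P(in position 0 after 4 steps) = 0.3452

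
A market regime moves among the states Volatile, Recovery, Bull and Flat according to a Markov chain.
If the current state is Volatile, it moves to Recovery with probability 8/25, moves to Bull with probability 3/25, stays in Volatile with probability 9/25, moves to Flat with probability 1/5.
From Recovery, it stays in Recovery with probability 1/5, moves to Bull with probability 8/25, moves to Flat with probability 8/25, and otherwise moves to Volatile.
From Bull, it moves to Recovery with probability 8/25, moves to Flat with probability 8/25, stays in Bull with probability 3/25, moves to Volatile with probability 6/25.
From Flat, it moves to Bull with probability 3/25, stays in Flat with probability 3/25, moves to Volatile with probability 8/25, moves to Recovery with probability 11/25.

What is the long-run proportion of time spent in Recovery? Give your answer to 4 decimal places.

Let the stationary distribution be π with π = πP and π_1 + π_2 + π_3 + π_4 = 1.
π_1 = 0.36·π_1 + 0.16·π_2 + 0.24·π_3 + 0.32·π_4
π_2 = 0.32·π_1 + 0.2·π_2 + 0.32·π_3 + 0.44·π_4
π_3 = 0.12·π_1 + 0.32·π_2 + 0.12·π_3 + 0.12·π_4
Solving with the normalization constraint gives π = (0.2662, 0.3114, 0.1823, 0.2400).
So the stationary probability of Recovery is 0.3114.

0.3114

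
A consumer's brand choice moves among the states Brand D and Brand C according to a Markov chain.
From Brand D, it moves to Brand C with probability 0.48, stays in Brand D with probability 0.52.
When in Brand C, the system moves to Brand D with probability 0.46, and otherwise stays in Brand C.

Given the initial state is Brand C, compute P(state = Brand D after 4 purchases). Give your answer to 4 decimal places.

0.4894

Propagate the distribution vector 4 purchases from Brand C.
After 0 purchases: (0.0000, 1.0000)
After 1 purchase: (0.4600, 0.5400)
After 2 purchases: (0.4876, 0.5124)
After 3 purchases: (0.4893, 0.5107)
After 4 purchases: (0.4894, 0.5106)
P(in Brand D after 4 purchases) = 0.4894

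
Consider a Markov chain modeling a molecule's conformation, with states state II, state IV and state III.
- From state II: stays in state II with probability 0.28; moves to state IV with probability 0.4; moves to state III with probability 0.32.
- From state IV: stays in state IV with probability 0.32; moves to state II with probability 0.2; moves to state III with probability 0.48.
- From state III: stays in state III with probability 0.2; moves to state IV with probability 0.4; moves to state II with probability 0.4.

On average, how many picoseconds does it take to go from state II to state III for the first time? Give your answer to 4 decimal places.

Let t(s) be the expected number of picoseconds to first reach state III from state s, with t(state III) = 0. Conditioning on the first picosecond:
t(state II) = 1 + 0.28·t(state II) + 0.4·t(state IV)
t(state IV) = 1 + 0.2·t(state II) + 0.32·t(state IV)
Solving: t(state II) = 2.6367, t(state IV) = 2.2461.
Expected picoseconds from state II to state III: 2.6367.

2.6367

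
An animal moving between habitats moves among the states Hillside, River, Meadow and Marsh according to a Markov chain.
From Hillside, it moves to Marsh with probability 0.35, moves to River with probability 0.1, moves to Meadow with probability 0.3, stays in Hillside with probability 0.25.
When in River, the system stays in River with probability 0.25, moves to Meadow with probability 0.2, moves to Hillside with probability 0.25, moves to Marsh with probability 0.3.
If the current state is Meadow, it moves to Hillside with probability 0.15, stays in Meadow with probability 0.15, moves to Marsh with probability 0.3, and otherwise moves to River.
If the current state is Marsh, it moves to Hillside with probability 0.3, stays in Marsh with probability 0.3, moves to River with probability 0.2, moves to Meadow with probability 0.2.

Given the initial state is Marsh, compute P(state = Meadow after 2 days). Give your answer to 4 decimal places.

0.2200

Propagate the distribution vector 2 days from Marsh.
After 0 days: (0.0000, 0.0000, 0.0000, 1.0000)
After 1 day: (0.3000, 0.2000, 0.2000, 0.3000)
After 2 days: (0.2450, 0.2200, 0.2200, 0.3150)
P(in Meadow after 2 days) = 0.2200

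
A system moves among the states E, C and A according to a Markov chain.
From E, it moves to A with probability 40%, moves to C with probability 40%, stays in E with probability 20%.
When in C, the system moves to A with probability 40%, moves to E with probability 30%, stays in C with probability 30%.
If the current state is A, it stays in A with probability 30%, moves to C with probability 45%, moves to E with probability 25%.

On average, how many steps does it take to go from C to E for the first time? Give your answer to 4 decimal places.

3.5484

Let t(s) be the expected number of steps to first reach E from state s, with t(E) = 0. Conditioning on the first step:
t(C) = 1 + 0.3·t(C) + 0.4·t(A)
t(A) = 1 + 0.45·t(C) + 0.3·t(A)
Solving: t(C) = 3.5484, t(A) = 3.7097.
Expected steps from C to E: 3.5484.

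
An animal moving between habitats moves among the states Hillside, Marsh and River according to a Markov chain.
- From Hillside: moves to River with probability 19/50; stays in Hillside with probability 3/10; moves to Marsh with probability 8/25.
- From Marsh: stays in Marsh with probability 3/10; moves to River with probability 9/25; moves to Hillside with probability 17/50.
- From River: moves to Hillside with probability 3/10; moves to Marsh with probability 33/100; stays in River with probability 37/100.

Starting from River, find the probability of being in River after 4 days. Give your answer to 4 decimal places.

0.3700

Propagate the distribution vector 4 days from River.
After 0 days: (0.0000, 0.0000, 1.0000)
After 1 day: (0.3000, 0.3300, 0.3700)
After 2 days: (0.3132, 0.3171, 0.3697)
After 3 days: (0.3127, 0.3174, 0.3700)
After 4 days: (0.3127, 0.3174, 0.3700)
P(in River after 4 days) = 0.3700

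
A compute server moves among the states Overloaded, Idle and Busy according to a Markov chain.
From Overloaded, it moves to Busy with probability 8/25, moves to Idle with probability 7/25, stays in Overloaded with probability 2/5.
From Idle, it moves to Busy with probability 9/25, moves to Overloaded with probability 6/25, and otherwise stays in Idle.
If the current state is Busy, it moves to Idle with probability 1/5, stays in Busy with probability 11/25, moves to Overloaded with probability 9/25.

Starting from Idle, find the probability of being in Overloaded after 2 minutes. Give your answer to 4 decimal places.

0.3216

Sum over the intermediate state after 1 minute:
P = P(Idle→Overloaded)·P(Overloaded→Overloaded) + P(Idle→Idle)·P(Idle→Overloaded) + P(Idle→Busy)·P(Busy→Overloaded)
  = 0.24×0.4 + 0.4×0.24 + 0.36×0.36
  = 0.0960 + 0.0960 + 0.1296 = 0.3216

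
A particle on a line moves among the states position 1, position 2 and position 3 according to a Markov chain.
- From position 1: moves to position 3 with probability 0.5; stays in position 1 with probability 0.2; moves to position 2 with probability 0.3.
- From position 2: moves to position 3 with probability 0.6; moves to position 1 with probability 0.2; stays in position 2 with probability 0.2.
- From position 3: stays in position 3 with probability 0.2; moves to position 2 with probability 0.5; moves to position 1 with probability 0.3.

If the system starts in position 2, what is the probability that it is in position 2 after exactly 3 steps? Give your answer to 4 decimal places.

0.3280

Propagate the distribution vector 3 steps from position 2.
After 0 steps: (0.0000, 1.0000, 0.0000)
After 1 step: (0.2000, 0.2000, 0.6000)
After 2 steps: (0.2600, 0.4000, 0.3400)
After 3 steps: (0.2340, 0.3280, 0.4380)
P(in position 2 after 3 steps) = 0.3280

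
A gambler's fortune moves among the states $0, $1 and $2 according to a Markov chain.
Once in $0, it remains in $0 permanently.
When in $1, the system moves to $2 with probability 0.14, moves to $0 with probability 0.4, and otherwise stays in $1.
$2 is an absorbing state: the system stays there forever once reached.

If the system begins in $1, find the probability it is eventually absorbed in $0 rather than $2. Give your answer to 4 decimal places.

0.7407

Let h(s) be the probability of absorption at $0 starting from transient state s. Then h($0) = 1 and h($2) = 0. By first-step analysis:
h($1) = 0.4·1 + 0.46·h($1) + 0.14·0
Solving: h($1) = 0.7407.
Starting from $1, the probability is 0.7407.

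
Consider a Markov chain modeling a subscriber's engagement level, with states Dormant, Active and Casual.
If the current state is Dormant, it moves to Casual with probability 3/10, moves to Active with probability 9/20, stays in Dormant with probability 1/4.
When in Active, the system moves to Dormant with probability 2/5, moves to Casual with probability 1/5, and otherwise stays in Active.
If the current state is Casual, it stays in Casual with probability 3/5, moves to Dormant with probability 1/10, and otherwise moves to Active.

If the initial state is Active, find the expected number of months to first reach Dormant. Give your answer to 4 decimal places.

Let t(s) be the expected number of months to first reach Dormant from state s, with t(Dormant) = 0. Conditioning on the first month:
t(Active) = 1 + 0.4·t(Active) + 0.2·t(Casual)
t(Casual) = 1 + 0.3·t(Active) + 0.6·t(Casual)
Solving: t(Active) = 3.3333, t(Casual) = 5.0000.
Expected months from Active to Dormant: 3.3333.

3.3333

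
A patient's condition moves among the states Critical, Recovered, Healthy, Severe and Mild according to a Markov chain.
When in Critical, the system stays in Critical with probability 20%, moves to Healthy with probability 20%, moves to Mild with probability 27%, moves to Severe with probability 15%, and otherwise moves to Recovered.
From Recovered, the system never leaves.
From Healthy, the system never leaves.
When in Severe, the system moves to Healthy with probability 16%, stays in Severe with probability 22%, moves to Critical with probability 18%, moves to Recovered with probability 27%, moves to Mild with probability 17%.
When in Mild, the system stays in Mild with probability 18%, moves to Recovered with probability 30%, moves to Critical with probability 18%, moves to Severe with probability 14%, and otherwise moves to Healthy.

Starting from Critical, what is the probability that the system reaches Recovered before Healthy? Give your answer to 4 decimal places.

Let h(s) be the probability of absorption at Recovered starting from transient state s. Then h(Recovered) = 1 and h(Healthy) = 0. By first-step analysis:
h(Critical) = 0.2·h(Critical) + 0.18·1 + 0.2·0 + 0.15·h(Severe) + 0.27·h(Mild)
h(Severe) = 0.18·h(Critical) + 0.27·1 + 0.16·0 + 0.22·h(Severe) + 0.17·h(Mild)
h(Mild) = 0.18·h(Critical) + 0.3·1 + 0.2·0 + 0.14·h(Severe) + 0.18·h(Mild)
Solving: h(Critical) = 0.5344, h(Severe) = 0.5970, h(Mild) = 0.5851.
Starting from Critical, the probability is 0.5344.

0.5344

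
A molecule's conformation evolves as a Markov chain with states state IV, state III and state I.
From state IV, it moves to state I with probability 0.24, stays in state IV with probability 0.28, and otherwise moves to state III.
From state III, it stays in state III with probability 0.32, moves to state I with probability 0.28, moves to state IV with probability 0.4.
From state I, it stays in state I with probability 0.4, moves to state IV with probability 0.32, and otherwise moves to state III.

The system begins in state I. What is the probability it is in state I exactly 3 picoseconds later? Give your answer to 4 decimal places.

0.3046

Propagate the distribution vector 3 picoseconds from state I.
After 0 picoseconds: (0.0000, 0.0000, 1.0000)
After 1 picosecond: (0.3200, 0.2800, 0.4000)
After 2 picoseconds: (0.3296, 0.3552, 0.3152)
After 3 picoseconds: (0.3352, 0.3601, 0.3046)
P(in state I after 3 picoseconds) = 0.3046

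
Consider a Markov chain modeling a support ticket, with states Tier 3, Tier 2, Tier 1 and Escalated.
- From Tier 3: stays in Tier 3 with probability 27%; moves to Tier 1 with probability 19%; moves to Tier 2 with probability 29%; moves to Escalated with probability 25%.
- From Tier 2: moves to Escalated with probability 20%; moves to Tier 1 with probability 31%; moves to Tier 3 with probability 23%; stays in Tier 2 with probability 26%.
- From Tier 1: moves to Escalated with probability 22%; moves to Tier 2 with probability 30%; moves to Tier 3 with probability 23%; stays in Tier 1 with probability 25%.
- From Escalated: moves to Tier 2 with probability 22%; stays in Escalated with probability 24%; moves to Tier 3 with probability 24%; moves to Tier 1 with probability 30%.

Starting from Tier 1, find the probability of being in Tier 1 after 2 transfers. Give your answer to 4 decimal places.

Propagate the distribution vector 2 transfers from Tier 1.
After 0 transfers: (0.0000, 0.0000, 1.0000, 0.0000)
After 1 transfer: (0.2300, 0.3000, 0.2500, 0.2200)
After 2 transfers: (0.2414, 0.2681, 0.2652, 0.2253)
P(in Tier 1 after 2 transfers) = 0.2652

0.2652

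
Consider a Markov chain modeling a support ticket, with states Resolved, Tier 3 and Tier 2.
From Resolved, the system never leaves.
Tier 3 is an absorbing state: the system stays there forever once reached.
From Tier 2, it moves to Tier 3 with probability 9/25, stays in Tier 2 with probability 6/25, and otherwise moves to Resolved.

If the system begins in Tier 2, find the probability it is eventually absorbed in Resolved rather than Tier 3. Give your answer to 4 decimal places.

Let h(s) be the probability of absorption at Resolved starting from transient state s. Then h(Resolved) = 1 and h(Tier 3) = 0. By first-step analysis:
h(Tier 2) = 0.4·1 + 0.36·0 + 0.24·h(Tier 2)
Solving: h(Tier 2) = 0.5263.
Starting from Tier 2, the probability is 0.5263.

0.5263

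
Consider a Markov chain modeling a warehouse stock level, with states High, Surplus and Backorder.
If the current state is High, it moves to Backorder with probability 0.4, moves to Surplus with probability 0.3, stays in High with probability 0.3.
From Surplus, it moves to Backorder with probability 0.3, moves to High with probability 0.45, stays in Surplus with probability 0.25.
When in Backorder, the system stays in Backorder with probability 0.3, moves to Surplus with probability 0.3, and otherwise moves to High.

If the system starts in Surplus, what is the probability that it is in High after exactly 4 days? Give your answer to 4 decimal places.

Propagate the distribution vector 4 days from Surplus.
After 0 days: (0.0000, 1.0000, 0.0000)
After 1 day: (0.4500, 0.2500, 0.3000)
After 2 days: (0.3675, 0.2875, 0.3450)
After 3 days: (0.3776, 0.2856, 0.3368)
After 4 days: (0.3765, 0.2857, 0.3378)
P(in High after 4 days) = 0.3765

0.3765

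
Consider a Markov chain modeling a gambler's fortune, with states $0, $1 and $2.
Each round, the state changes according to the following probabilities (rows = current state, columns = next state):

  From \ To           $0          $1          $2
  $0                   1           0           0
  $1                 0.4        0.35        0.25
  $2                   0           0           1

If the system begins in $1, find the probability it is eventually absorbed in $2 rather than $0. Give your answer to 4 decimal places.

0.3846

Let h(s) be the probability of absorption at $2 starting from transient state s. Then h($2) = 1 and h($0) = 0. By first-step analysis:
h($1) = 0.4·0 + 0.35·h($1) + 0.25·1
Solving: h($1) = 0.3846.
Starting from $1, the probability is 0.3846.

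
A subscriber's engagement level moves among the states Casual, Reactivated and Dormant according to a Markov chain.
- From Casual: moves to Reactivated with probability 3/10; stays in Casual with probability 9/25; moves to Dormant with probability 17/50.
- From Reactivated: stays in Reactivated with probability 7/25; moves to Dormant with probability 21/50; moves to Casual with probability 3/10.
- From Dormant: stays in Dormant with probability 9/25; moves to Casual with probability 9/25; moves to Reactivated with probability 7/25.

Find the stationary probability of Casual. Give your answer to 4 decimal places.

0.3428

Let the stationary distribution be π with π = πP and π_1 + π_2 + π_3 = 1.
π_1 = 0.36·π_1 + 0.3·π_2 + 0.36·π_3
π_2 = 0.3·π_1 + 0.28·π_2 + 0.28·π_3
Solving with the normalization constraint gives π = (0.3428, 0.2869, 0.3704).
So the stationary probability of Casual is 0.3428.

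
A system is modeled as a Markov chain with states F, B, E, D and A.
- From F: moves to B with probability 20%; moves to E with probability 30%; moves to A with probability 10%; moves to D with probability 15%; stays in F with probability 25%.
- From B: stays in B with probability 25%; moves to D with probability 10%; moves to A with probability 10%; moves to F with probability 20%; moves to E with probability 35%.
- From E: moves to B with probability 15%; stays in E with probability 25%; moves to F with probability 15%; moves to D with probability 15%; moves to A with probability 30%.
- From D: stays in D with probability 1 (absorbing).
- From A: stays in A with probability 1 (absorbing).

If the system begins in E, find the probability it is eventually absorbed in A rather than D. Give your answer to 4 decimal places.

0.6190

Let h(s) be the probability of absorption at A starting from transient state s. Then h(A) = 1 and h(D) = 0. By first-step analysis:
h(F) = 0.25·h(F) + 0.2·h(B) + 0.3·h(E) + 0.15·0 + 0.1·1
h(B) = 0.2·h(F) + 0.25·h(B) + 0.35·h(E) + 0.1·0 + 0.1·1
h(E) = 0.15·h(F) + 0.15·h(B) + 0.25·h(E) + 0.15·0 + 0.3·1
Solving: h(F) = 0.5313, h(B) = 0.5639, h(E) = 0.6190.
Starting from E, the probability is 0.6190.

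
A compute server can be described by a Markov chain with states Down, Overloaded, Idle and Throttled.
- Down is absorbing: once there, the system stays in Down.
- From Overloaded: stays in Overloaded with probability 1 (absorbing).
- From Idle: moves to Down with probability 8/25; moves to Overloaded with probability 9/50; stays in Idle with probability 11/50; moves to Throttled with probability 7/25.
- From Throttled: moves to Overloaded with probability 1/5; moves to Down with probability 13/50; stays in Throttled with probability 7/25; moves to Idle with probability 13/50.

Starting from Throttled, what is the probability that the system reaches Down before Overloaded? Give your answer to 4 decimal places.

Let h(s) be the probability of absorption at Down starting from transient state s. Then h(Down) = 1 and h(Overloaded) = 0. By first-step analysis:
h(Idle) = 0.32·1 + 0.18·0 + 0.22·h(Idle) + 0.28·h(Throttled)
h(Throttled) = 0.26·1 + 0.2·0 + 0.26·h(Idle) + 0.28·h(Throttled)
Solving: h(Idle) = 0.6203, h(Throttled) = 0.5851.
Starting from Throttled, the probability is 0.5851.

0.5851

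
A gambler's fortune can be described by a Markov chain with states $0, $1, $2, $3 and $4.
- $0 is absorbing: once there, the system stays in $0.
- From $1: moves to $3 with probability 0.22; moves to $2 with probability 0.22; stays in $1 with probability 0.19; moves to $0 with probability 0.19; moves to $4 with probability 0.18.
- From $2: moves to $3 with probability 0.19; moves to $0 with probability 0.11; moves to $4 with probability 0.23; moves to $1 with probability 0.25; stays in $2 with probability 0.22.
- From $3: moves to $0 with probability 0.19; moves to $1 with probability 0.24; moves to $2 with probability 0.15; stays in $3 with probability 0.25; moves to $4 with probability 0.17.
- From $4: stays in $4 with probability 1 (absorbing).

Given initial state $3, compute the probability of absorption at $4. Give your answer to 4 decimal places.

0.5102

Let h(s) be the probability of absorption at $4 starting from transient state s. Then h($4) = 1 and h($0) = 0. By first-step analysis:
h($1) = 0.19·0 + 0.19·h($1) + 0.22·h($2) + 0.22·h($3) + 0.18·1
h($2) = 0.11·0 + 0.25·h($1) + 0.22·h($2) + 0.19·h($3) + 0.23·1
h($3) = 0.19·0 + 0.24·h($1) + 0.15·h($2) + 0.25·h($3) + 0.17·1
Solving: h($1) = 0.5199, h($2) = 0.5858, h($3) = 0.5102.
Starting from $3, the probability is 0.5102.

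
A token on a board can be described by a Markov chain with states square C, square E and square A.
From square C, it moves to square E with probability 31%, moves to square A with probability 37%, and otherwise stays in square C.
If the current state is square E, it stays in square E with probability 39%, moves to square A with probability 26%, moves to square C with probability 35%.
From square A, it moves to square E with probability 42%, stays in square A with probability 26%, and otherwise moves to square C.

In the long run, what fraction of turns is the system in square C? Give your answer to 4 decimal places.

Let the stationary distribution be π with π = πP and π_1 + π_2 + π_3 = 1.
π_1 = 0.32·π_1 + 0.35·π_2 + 0.32·π_3
π_2 = 0.31·π_1 + 0.39·π_2 + 0.42·π_3
Solving with the normalization constraint gives π = (0.3312, 0.3724, 0.2964).
So the stationary probability of square C is 0.3312.

0.3312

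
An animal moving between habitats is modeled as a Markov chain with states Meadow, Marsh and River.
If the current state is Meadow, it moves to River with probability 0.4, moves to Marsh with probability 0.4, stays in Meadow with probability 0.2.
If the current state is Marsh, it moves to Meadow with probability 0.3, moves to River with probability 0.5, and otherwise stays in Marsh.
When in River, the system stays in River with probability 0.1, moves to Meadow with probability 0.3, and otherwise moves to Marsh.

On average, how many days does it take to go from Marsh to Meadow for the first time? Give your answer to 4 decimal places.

3.3333

Let t(s) be the expected number of days to first reach Meadow from state s, with t(Meadow) = 0. Conditioning on the first day:
t(Marsh) = 1 + 0.2·t(Marsh) + 0.5·t(River)
t(River) = 1 + 0.6·t(Marsh) + 0.1·t(River)
Solving: t(Marsh) = 3.3333, t(River) = 3.3333.
Expected days from Marsh to Meadow: 3.3333.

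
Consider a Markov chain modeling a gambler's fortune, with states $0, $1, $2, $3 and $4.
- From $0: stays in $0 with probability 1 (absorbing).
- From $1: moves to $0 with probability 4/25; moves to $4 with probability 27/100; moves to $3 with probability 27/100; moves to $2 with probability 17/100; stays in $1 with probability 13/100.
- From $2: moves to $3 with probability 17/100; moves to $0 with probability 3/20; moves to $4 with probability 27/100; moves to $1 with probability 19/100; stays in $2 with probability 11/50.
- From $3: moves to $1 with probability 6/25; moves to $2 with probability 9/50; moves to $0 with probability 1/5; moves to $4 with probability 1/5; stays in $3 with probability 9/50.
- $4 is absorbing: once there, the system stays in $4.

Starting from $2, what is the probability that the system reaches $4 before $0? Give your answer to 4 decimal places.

Let h(s) be the probability of absorption at $4 starting from transient state s. Then h($4) = 1 and h($0) = 0. By first-step analysis:
h($1) = 0.16·0 + 0.13·h($1) + 0.17·h($2) + 0.27·h($3) + 0.27·1
h($2) = 0.15·0 + 0.19·h($1) + 0.22·h($2) + 0.17·h($3) + 0.27·1
h($3) = 0.2·0 + 0.24·h($1) + 0.18·h($2) + 0.18·h($3) + 0.2·1
Solving: h($1) = 0.6025, h($2) = 0.6139, h($3) = 0.5550.
Starting from $2, the probability is 0.6139.

0.6139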